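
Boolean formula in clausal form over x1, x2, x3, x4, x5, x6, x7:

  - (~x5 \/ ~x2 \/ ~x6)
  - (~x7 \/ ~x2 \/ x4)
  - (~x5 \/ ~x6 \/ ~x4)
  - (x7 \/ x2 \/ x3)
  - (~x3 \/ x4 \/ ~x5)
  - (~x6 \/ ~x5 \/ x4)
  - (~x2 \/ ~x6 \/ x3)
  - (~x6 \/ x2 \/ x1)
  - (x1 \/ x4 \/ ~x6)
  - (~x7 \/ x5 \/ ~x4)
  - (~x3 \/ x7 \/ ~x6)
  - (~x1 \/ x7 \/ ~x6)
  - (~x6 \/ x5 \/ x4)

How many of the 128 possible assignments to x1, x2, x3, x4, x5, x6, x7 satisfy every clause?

34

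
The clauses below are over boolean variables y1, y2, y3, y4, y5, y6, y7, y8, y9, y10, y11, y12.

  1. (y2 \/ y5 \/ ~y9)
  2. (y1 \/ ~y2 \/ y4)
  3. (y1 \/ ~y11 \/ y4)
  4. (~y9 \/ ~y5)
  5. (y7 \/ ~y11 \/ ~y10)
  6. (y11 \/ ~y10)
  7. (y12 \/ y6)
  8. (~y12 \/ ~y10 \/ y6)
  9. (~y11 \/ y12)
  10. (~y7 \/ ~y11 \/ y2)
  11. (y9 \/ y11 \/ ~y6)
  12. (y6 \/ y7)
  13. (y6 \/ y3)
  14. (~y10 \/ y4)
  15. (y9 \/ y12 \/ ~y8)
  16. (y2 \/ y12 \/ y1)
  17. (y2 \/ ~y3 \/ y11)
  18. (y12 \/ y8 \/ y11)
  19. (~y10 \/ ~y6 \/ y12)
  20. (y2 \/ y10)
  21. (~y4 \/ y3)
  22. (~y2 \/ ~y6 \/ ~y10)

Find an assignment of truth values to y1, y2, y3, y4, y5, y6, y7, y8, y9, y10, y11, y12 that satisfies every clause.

y1=True, y2=True, y3=False, y4=False, y5=False, y6=True, y7=True, y8=True, y9=True, y10=False, y11=False, y12=True

Pure literal: y1 appears only positively; assign y1 = True.
Try y2 = True.
Set y3 = False and propagate.
  then y6 is forced to True.
  then y4 is forced to False.
  then y10 is forced to False.
The remaining clauses are satisfied by y5 = False, y7 = True, y8 = True, y9 = True, y11 = False, y12 = True.
Every clause has at least one true literal under this assignment.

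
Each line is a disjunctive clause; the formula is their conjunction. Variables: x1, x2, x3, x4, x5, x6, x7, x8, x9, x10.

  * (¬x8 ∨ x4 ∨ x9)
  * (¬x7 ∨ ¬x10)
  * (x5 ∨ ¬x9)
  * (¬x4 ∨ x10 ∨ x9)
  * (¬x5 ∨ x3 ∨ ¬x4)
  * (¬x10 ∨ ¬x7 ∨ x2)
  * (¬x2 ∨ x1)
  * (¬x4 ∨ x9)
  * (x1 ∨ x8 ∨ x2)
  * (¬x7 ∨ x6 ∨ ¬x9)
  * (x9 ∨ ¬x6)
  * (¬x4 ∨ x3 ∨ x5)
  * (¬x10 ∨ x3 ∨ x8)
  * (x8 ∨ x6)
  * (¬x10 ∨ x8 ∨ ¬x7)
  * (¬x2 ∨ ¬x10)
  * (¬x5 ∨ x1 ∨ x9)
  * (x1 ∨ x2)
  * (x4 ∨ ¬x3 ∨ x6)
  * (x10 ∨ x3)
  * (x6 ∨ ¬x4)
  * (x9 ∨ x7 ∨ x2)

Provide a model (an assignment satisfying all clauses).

x1=T  x2=F  x3=T  x4=T  x5=T  x6=T  x7=F  x8=F  x9=T  x10=F

Check each clause:
  1. (¬x8 ∨ x9 ∨ x4) — ¬x8 is true.
  2. (¬x10 ∨ ¬x7) — ¬x7 is true.
  3. (¬x9 ∨ x5) — x5 is true.
  4. (x10 ∨ x9 ∨ ¬x4) — x9 is true.
  5. (x3 ∨ ¬x5 ∨ ¬x4) — x3 is true.
  6. (¬x10 ∨ x2 ∨ ¬x7) — ¬x7 is true.
  7. (x1 ∨ ¬x2) — x1 is true.
  8. (¬x4 ∨ x9) — x9 is true.
  9. (x8 ∨ x2 ∨ x1) — x1 is true.
  10. (¬x9 ∨ x6 ∨ ¬x7) — ¬x7 is true.
  11. (x9 ∨ ¬x6) — x9 is true.
  12. (¬x4 ∨ x3 ∨ x5) — x3 is true.
  13. (x3 ∨ ¬x10 ∨ x8) — x3 is true.
  14. (x8 ∨ x6) — x6 is true.
  15. (x8 ∨ ¬x7 ∨ ¬x10) — ¬x7 is true.
  16. (¬x2 ∨ ¬x10) — ¬x2 is true.
  17. (x1 ∨ x9 ∨ ¬x5) — x9 is true.
  18. (x2 ∨ x1) — x1 is true.
  19. (x6 ∨ x4 ∨ ¬x3) — x4 is true.
  20. (x10 ∨ x3) — x3 is true.
  21. (x6 ∨ ¬x4) — x6 is true.
  22. (x9 ∨ x2 ∨ x7) — x9 is true.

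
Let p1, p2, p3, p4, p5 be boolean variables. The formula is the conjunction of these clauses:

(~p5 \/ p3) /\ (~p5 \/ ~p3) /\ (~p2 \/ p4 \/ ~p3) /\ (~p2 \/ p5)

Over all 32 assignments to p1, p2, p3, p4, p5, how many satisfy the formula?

8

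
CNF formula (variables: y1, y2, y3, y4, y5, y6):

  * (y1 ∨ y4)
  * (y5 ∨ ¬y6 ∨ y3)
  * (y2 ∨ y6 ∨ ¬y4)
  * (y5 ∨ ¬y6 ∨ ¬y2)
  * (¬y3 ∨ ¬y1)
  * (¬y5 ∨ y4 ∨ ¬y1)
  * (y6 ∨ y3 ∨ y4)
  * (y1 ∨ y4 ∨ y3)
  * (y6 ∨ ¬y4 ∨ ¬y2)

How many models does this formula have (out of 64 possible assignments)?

7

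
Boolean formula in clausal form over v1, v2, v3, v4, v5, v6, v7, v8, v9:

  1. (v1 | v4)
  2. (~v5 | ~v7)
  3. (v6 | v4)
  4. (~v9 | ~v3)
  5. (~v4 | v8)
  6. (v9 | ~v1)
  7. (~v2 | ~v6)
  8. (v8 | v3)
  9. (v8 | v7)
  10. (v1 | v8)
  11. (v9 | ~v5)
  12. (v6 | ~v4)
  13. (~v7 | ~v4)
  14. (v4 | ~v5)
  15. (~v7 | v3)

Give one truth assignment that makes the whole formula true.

v1=T, v2=F, v3=F, v4=T, v5=T, v6=T, v7=F, v8=T, v9=T

Pure literal: v2 appears only negated; assign v2 = False.
Pure literal: v8 appears only positively; assign v8 = True.
Try v1 = True.
  then v9 is forced to True.
  then v3 is forced to False.
  then v7 is forced to False.
Try v4 = True.
  then v6 is forced to True.
v5 is now unconstrained; take v5 = True.
Every clause has at least one true literal under this assignment.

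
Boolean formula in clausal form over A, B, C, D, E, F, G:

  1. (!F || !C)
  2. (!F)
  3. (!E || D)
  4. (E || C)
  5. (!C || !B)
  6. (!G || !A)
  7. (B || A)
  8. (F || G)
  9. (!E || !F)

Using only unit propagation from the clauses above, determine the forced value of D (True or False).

True

(!F) is a unit clause: F = False.
(G || F): since F = False, the clause reduces to (G). G = True.
(!A || !G): since G = True, the clause reduces to (!A). A = False.
In (A || B), A is now false; B must hold, so B = True.
In (!B || !C), !B is now false; !C must hold, so C = False.
From (E || C) and C = False: E = True.
(!E || D): since E = True, the clause reduces to (D). D = True.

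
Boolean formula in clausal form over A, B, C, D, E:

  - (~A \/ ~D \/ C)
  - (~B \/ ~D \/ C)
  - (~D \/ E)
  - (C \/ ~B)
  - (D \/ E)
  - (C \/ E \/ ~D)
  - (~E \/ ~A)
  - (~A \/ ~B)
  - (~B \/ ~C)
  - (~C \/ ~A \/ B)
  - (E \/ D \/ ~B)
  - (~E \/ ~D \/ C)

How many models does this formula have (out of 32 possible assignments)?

3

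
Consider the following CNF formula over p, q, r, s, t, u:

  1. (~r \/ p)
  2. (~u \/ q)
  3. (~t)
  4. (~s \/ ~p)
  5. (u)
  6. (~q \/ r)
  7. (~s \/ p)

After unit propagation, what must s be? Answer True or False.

False

(~t) is a unit clause: t = False.
(u) is a unit clause: u = True.
From (~u \/ q) and u = True: q = True.
In (~q \/ r), ~q is now false; r must hold, so r = True.
From (p \/ ~r) and r = True: p = True.
In (~p \/ ~s), ~p is now false; ~s must hold, so s = False.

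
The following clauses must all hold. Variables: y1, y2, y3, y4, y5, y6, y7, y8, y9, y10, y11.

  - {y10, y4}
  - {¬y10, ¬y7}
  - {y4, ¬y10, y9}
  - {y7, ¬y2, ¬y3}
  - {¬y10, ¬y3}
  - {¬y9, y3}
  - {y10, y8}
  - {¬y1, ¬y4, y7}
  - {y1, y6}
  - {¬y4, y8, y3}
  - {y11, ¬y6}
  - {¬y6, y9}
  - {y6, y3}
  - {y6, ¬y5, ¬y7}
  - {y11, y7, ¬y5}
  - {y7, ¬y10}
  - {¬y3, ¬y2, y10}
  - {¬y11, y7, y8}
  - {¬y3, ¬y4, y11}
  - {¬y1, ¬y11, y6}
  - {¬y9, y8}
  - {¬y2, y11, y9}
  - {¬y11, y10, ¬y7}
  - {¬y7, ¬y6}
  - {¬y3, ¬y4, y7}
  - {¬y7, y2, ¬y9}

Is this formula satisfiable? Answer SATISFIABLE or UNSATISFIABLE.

UNSATISFIABLE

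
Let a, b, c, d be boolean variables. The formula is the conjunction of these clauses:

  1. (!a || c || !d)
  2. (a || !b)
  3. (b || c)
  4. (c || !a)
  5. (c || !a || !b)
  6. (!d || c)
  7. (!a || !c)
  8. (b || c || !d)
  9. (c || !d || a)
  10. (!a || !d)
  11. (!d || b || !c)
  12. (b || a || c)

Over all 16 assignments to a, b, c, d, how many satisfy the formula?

Satisfying assignments:
  a=F b=F c=T d=F
That's 1 in total.

1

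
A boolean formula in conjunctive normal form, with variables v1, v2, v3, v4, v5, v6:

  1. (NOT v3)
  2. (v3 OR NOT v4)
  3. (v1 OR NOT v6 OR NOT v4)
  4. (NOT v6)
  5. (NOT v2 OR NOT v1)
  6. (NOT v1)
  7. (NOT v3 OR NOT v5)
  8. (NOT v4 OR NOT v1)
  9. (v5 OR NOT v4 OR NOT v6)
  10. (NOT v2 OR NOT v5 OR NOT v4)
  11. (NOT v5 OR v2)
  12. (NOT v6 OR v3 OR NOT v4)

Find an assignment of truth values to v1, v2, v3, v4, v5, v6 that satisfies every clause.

v1=F, v2=F, v3=F, v4=F, v5=F, v6=F

Check each clause:
  1. (NOT v3) — NOT v3 is true.
  2. (v3 OR NOT v4) — NOT v4 is true.
  3. (v1 OR NOT v4 OR NOT v6) — NOT v6 is true.
  4. (NOT v6) — NOT v6 is true.
  5. (NOT v1 OR NOT v2) — NOT v2 is true.
  6. (NOT v1) — NOT v1 is true.
  7. (NOT v5 OR NOT v3) — NOT v5 is true.
  8. (NOT v4 OR NOT v1) — NOT v4 is true.
  9. (NOT v6 OR v5 OR NOT v4) — NOT v6 is true.
  10. (NOT v5 OR NOT v4 OR NOT v2) — NOT v5 is true.
  11. (NOT v5 OR v2) — NOT v5 is true.
  12. (NOT v4 OR NOT v6 OR v3) — NOT v6 is true.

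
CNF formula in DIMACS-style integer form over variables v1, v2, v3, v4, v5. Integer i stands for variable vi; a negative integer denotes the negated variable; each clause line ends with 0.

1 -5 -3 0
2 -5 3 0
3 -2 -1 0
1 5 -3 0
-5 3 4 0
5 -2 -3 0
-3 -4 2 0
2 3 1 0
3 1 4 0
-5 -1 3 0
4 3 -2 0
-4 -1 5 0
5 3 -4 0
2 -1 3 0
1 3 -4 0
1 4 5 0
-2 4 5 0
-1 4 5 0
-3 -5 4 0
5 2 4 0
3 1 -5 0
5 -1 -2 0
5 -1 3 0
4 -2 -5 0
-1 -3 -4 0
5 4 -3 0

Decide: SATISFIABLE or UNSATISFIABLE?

v3 = True:
  v5 = True:
    propagation gives v1=True, v4=True; an empty clause results — contradiction.
  v5 = False:
    propagation gives v1=True, v2=False, v4=False; an empty clause results — contradiction.
v3 = False:
  v5 = True:
    propagation gives v2=True, v1=False; an empty clause results — contradiction.
  v5 = False:
    propagation gives v4=False, v1=True; an empty clause results — contradiction.
Every branch closes, so no satisfying assignment exists.

UNSATISFIABLE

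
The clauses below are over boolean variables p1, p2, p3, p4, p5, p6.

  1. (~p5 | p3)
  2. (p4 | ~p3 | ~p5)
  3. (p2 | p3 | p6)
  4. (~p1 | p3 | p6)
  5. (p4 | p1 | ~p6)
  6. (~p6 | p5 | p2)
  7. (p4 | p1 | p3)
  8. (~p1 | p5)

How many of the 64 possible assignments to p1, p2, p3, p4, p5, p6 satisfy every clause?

15

Split on p3, then p1.
  p3=1, p1=1: remaining (p2,p4,p5,p6) ∈ {(0,1,1,0); (0,1,1,1); (1,1,1,0); (1,1,1,1)} — 4.
  p3=1, p1=0: 9 of the 16 assignments to (p2,p4,p5,p6) work.
  p3=0, p1=1: a clause becomes empty — 0.
  p3=0, p1=0: remaining (p2,p4,p5,p6) ∈ {(1,1,0,0); (1,1,0,1)} — 2.
Total: 4 + 9 + 0 + 2 = 15.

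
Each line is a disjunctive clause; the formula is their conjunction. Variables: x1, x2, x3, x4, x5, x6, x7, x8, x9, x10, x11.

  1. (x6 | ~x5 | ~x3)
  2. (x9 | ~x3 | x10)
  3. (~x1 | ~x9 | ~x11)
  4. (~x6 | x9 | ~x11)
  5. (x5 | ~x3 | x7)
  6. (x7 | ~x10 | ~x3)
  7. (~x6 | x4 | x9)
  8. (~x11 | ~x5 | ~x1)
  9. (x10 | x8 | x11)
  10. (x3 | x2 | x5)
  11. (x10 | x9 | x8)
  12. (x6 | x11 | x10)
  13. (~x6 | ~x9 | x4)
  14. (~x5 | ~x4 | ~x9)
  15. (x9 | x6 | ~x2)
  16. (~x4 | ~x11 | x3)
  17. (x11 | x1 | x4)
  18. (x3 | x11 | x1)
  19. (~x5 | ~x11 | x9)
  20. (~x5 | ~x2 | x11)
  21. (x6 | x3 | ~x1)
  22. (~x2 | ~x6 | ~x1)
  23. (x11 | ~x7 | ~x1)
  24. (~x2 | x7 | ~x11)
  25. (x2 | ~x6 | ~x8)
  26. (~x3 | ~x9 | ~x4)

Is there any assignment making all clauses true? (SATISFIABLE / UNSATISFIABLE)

SATISFIABLE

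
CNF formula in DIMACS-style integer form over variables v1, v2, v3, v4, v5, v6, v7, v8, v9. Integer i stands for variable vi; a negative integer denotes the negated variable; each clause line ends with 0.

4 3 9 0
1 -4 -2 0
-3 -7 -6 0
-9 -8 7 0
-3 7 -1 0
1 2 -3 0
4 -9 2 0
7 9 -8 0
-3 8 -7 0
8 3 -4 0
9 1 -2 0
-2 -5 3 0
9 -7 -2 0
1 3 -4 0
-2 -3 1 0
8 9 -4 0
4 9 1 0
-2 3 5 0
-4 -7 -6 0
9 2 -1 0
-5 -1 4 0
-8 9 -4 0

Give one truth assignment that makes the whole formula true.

Pure literal: v6 appears only negated; assign v6 = False.
Branch on v1: take v1 = True.
Set v2 = True and propagate.
For the remaining variables, v3 = True, v4 = False, v5 = False, v7 = True, v8 = True, v9 = True works.

v1=T, v2=T, v3=T, v4=F, v5=F, v6=F, v7=T, v8=T, v9=T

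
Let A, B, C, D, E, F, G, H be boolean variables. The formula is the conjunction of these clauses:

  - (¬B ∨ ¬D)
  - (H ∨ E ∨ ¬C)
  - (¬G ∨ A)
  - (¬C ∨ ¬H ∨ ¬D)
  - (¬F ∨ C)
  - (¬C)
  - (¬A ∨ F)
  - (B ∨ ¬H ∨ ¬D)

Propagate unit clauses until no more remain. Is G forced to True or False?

Unit clause (¬C) sets C = False.
(C ∨ ¬F) with C = False leaves only ¬F, so F = False.
From (¬A ∨ F) and F = False: A = False.
(A ∨ ¬G): since A = False, the clause reduces to (¬G). G = False.

False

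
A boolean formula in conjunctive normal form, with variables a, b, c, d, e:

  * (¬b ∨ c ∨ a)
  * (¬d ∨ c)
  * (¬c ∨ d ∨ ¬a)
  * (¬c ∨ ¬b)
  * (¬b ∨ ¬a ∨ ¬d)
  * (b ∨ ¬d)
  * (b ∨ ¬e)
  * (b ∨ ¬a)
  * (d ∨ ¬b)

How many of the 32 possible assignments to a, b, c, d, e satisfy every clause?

2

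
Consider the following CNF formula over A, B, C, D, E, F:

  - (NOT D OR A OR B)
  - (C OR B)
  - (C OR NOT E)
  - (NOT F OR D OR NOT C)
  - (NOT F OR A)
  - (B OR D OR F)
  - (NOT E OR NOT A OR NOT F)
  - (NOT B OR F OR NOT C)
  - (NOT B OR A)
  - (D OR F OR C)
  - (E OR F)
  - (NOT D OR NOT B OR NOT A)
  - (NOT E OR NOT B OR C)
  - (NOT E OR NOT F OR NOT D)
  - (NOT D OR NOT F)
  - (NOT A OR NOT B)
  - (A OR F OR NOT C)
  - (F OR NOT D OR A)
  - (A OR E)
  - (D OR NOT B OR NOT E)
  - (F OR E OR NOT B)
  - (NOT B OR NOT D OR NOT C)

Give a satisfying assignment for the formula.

A = T, B = F, C = T, D = T, E = T, F = F

Try A = True.
  then B is forced to False.
  then C is forced to True.
Set D = True and propagate.
  then F is forced to False.
  then E is forced to True.
Every clause has at least one true literal under this assignment.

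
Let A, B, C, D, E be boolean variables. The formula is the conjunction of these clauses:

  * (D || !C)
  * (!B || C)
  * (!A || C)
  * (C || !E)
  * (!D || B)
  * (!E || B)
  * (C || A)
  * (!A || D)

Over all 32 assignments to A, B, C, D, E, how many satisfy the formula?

4

Satisfying assignments:
  A=F B=T C=T D=T E=F
  A=F B=T C=T D=T E=T
  A=T B=T C=T D=T E=F
  A=T B=T C=T D=T E=T
Count: 4.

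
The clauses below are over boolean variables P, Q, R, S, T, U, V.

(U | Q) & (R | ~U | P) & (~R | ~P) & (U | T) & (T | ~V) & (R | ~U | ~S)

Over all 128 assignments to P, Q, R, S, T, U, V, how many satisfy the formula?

Split on U, then R.
  U=1, R=1: Q, S free; 3 ways for (P,T,V) × 2^2 = 12.
  U=1, R=0: Q free; 3 ways for (P,S,T,V) × 2^1 = 6.
  U=0, R=1: remaining (P,Q,S,T,V) ∈ {(0,1,0,1,0); (0,1,0,1,1); (0,1,1,1,0); (0,1,1,1,1)} — 4.
  U=0, R=0: forces Q=1; T=1; P, S, V free → 2^3 = 8.
Total: 12 + 6 + 4 + 8 = 30.

30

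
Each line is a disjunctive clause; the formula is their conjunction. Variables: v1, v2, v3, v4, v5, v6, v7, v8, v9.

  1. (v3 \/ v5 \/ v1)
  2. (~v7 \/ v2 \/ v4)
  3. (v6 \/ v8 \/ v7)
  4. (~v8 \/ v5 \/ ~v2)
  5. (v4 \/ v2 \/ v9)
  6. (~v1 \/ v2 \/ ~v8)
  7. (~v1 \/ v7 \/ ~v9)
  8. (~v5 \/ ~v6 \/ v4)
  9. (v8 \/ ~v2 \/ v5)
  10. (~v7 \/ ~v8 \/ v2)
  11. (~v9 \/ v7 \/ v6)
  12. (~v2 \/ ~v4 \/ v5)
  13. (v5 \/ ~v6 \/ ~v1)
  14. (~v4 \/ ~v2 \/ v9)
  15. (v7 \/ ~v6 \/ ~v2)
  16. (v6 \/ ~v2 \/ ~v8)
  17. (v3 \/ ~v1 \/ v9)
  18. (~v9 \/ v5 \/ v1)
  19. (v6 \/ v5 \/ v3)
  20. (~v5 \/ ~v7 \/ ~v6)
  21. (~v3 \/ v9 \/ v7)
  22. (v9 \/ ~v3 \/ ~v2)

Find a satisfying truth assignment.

v1=0, v2=0, v3=1, v4=1, v5=1, v6=0, v7=1, v8=0, v9=0

Check each clause:
  1. (v1 \/ v3 \/ v5) — v3 is true.
  2. (~v7 \/ v4 \/ v2) — v4 is true.
  3. (v6 \/ v7 \/ v8) — v7 is true.
  4. (v5 \/ ~v8 \/ ~v2) — ~v8 is true.
  5. (v2 \/ v9 \/ v4) — v4 is true.
  6. (~v1 \/ ~v8 \/ v2) — ~v8 is true.
  7. (~v1 \/ v7 \/ ~v9) — ~v9 is true.
  8. (~v5 \/ ~v6 \/ v4) — ~v6 is true.
  9. (v5 \/ v8 \/ ~v2) — v5 is true.
  10. (~v8 \/ ~v7 \/ v2) — ~v8 is true.
  11. (v7 \/ ~v9 \/ v6) — v7 is true.
  12. (~v2 \/ ~v4 \/ v5) — v5 is true.
  13. (~v6 \/ ~v1 \/ v5) — ~v6 is true.
  14. (v9 \/ ~v2 \/ ~v4) — ~v2 is true.
  15. (~v6 \/ v7 \/ ~v2) — ~v6 is true.
  16. (~v2 \/ v6 \/ ~v8) — ~v8 is true.
  17. (v3 \/ ~v1 \/ v9) — v3 is true.
  18. (v5 \/ ~v9 \/ v1) — v5 is true.
  19. (v5 \/ v6 \/ v3) — v3 is true.
  20. (~v7 \/ ~v6 \/ ~v5) — ~v6 is true.
  21. (~v3 \/ v9 \/ v7) — v7 is true.
  22. (~v3 \/ v9 \/ ~v2) — ~v2 is true.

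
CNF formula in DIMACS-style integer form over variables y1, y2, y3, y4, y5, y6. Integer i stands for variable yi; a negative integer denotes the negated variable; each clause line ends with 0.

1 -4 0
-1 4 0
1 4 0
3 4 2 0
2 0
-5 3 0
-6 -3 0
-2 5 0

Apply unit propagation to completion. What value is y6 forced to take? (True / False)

False

(y2) is a unit clause: y2 = True.
(y5 OR NOT y2): since y2 = True, the clause reduces to (y5). y5 = True.
From (y3 OR NOT y5) and y5 = True: y3 = True.
From (NOT y6 OR NOT y3) and y3 = True: y6 = False.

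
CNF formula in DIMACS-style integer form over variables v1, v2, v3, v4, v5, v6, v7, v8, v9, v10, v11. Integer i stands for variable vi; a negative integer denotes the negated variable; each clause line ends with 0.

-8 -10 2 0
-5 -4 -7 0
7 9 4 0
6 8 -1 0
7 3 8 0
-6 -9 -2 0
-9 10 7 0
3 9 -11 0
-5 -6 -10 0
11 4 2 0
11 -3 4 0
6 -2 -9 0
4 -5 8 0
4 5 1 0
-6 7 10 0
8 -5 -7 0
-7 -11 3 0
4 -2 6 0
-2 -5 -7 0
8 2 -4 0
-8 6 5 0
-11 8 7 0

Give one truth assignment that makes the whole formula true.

Try v1 = True.
For the remaining variables, v2 = False, v3 = True, v4 = False, v5 = False, v6 = True, v7 = True, v8 = True, v9 = False, v10 = False, v11 = True works.
Every clause has at least one true literal under this assignment.

v1=1, v2=0, v3=1, v4=0, v5=0, v6=1, v7=1, v8=1, v9=0, v10=0, v11=1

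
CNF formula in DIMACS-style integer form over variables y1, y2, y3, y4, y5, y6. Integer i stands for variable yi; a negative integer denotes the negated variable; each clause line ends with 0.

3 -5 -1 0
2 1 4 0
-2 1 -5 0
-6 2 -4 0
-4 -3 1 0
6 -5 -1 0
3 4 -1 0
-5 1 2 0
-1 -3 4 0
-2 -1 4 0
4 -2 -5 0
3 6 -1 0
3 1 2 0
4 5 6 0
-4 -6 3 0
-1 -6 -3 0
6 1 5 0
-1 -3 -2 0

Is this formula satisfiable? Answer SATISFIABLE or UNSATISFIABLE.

Set y1 = False and propagate.
Set y2 = True and propagate.
  then y5 is forced to False.
  then y6 is forced to True.
For the remaining variables, y3 = True, y4 = False works.
Every clause has at least one true literal under this assignment.
So y1=F, y2=T, y3=T, y4=F, y5=F, y6=T is a satisfying assignment.

SATISFIABLE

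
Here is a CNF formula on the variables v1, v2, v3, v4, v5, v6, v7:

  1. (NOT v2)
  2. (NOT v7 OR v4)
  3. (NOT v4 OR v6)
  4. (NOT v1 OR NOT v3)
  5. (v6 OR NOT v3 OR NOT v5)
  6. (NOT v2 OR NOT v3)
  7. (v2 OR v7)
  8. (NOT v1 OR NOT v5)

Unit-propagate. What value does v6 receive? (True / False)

True

Unit clause (NOT v2) sets v2 = False.
(v2 OR v7): since v2 = False, the clause reduces to (v7). v7 = True.
In (NOT v7 OR v4), NOT v7 is now false; v4 must hold, so v4 = True.
(NOT v4 OR v6): since v4 = True, the clause reduces to (v6). v6 = True.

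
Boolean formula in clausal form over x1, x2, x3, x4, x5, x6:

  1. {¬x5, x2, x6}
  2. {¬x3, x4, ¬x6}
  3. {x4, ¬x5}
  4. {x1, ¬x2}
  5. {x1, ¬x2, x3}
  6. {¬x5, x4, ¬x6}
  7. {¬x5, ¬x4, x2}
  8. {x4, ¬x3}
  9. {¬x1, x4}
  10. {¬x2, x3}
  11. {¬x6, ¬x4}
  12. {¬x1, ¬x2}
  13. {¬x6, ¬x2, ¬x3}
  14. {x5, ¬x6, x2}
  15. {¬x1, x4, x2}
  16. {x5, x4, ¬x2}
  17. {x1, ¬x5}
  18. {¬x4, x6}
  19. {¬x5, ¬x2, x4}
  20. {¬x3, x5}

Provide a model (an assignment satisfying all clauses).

x1=F, x2=F, x3=F, x4=F, x5=F, x6=F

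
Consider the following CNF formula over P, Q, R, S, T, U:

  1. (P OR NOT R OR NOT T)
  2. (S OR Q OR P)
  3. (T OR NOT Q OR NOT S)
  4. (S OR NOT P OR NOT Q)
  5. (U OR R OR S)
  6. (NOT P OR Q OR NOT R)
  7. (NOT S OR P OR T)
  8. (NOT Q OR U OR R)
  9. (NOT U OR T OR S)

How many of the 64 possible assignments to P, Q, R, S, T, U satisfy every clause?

Split on S, then P.
  S=1, P=1: 7 of the 16 assignments to (Q,R,T,U) work.
  S=1, P=0: remaining (Q,R,T,U) ∈ {(0,0,1,0); (0,0,1,1); (1,0,1,1)} — 3.
  S=0, P=1: remaining (Q,R,T,U) ∈ {(0,0,1,1)} — 1.
  S=0, P=0: remaining (Q,R,T,U) ∈ {(1,0,1,1); (1,1,0,0)} — 2.
Total: 7 + 3 + 1 + 2 = 13.

13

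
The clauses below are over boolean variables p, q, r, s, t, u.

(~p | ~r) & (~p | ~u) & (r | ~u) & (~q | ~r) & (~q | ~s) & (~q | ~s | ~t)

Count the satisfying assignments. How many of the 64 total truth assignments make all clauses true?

20

Split on q, then r.
  q=1, r=1: a clause becomes empty — 0.
  q=1, r=0: remaining (p,s,t,u) ∈ {(0,0,0,0); (0,0,1,0); (1,0,0,0); (1,0,1,0)} — 4.
  q=0, r=1: forces p=0; s, t, u free → 2^3 = 8.
  q=0, r=0: forces u=0; p, s, t free → 2^3 = 8.
Total: 0 + 4 + 8 + 8 = 20.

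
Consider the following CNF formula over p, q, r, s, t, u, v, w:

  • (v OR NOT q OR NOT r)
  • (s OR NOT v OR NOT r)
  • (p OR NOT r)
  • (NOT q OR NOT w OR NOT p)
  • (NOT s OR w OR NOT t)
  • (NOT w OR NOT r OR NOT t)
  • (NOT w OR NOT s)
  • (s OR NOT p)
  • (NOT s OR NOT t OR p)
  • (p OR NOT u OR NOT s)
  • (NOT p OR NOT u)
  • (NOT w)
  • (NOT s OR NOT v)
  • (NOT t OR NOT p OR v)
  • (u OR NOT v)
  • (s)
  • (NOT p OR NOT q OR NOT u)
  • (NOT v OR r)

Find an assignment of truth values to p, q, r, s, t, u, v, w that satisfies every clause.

(NOT w) is a unit clause, so w = False.
The clause (s) is unit: s must be True.
Unit propagation: (NOT t) forces t = False.
Unit propagation: (NOT v) forces v = False.
q occurs only negated in the remaining clauses — set q = False.
Pure literal: u appears only negated; assign u = False.
Set p = True and propagate.
r is now unconstrained; take r = True.

p=True, q=False, r=True, s=True, t=False, u=False, v=False, w=False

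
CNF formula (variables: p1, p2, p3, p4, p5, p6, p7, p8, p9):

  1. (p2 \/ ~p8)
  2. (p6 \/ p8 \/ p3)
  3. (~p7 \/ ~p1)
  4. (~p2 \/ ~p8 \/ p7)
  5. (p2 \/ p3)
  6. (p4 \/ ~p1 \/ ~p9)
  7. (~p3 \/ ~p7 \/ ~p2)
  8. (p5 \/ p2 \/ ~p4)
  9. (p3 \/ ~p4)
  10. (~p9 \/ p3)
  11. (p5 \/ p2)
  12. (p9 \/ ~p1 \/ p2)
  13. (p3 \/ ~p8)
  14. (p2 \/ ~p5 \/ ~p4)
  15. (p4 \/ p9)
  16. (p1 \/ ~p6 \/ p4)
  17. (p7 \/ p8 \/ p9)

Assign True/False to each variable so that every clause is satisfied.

p1=True, p2=True, p3=True, p4=True, p5=False, p6=True, p7=False, p8=False, p9=True

Check each clause:
  1. (~p8 \/ p2) — ~p8 is true.
  2. (p8 \/ p6 \/ p3) — p3 is true.
  3. (~p1 \/ ~p7) — ~p7 is true.
  4. (p7 \/ ~p2 \/ ~p8) — ~p8 is true.
  5. (p3 \/ p2) — p2 is true.
  6. (p4 \/ ~p1 \/ ~p9) — p4 is true.
  7. (~p3 \/ ~p7 \/ ~p2) — ~p7 is true.
  8. (p5 \/ p2 \/ ~p4) — p2 is true.
  9. (~p4 \/ p3) — p3 is true.
  10. (p3 \/ ~p9) — p3 is true.
  11. (p5 \/ p2) — p2 is true.
  12. (p9 \/ ~p1 \/ p2) — p9 is true.
  13. (p3 \/ ~p8) — ~p8 is true.
  14. (p2 \/ ~p5 \/ ~p4) — p2 is true.
  15. (p9 \/ p4) — p9 is true.
  16. (p4 \/ ~p6 \/ p1) — p1 is true.
  17. (p9 \/ p8 \/ p7) — p9 is true.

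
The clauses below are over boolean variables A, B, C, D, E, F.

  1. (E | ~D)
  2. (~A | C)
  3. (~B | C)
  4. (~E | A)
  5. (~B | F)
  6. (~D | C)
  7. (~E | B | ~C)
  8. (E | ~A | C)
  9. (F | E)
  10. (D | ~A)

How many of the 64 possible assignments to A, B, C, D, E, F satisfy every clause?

Satisfying assignments:
  A=F B=F C=F D=F E=F F=T
  A=F B=F C=T D=F E=F F=T
  A=F B=T C=T D=F E=F F=T
  A=T B=T C=T D=T E=T F=T
That's 4 in total.

4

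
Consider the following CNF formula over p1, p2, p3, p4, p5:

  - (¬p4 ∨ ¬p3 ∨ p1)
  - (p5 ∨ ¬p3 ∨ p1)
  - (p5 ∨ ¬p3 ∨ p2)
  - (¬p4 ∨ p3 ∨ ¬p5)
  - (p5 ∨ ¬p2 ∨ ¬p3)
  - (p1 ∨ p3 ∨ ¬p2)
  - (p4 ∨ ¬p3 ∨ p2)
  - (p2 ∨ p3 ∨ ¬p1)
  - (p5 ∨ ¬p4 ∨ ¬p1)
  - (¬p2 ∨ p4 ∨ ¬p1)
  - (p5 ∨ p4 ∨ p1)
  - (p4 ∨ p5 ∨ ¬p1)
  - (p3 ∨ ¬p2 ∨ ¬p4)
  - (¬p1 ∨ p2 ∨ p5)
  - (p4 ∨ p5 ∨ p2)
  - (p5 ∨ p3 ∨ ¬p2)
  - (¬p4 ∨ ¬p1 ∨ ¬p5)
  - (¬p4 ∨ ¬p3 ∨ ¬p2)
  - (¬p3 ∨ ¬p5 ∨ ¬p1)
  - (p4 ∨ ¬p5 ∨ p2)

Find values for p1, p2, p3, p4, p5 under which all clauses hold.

Set p1 = False and propagate.
Set p2 = True and propagate.
  then p3 is forced to True.
  then p4 is forced to False.
  then p5 is forced to True.

p1 = F, p2 = T, p3 = T, p4 = F, p5 = T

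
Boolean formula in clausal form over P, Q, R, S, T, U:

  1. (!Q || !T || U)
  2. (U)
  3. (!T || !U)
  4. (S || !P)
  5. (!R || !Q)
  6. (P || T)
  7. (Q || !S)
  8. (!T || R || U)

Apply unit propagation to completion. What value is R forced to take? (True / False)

False

(U) is a unit clause: U = True.
(!T || !U) with U = True leaves only !T, so T = False.
From (P || T) and T = False: P = True.
In (!P || S), !P is now false; S must hold, so S = True.
From (Q || !S) and S = True: Q = True.
(!Q || !R): since Q = True, the clause reduces to (!R). R = False.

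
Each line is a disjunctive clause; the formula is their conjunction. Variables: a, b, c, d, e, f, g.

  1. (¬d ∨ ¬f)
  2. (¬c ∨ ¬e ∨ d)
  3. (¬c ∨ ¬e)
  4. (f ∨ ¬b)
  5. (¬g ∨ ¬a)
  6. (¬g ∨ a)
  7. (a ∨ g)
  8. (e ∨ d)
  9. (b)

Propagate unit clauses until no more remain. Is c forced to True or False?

(b) stands alone — b = True.
(¬b ∨ f): since b = True, the clause reduces to (f). f = True.
From (¬f ∨ ¬d) and f = True: d = False.
From (e ∨ d) and d = False: e = True.
In (¬c ∨ ¬e ∨ d), ¬e, d are now false; ¬c must hold, so c = False.

False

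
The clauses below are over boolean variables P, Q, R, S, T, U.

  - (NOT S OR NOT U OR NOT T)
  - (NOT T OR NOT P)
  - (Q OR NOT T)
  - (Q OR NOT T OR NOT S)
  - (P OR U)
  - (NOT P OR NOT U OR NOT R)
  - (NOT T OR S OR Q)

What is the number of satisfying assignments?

22

Case analysis on T and P:
  T=T, P=T: a clause becomes empty — 0.
  T=T, P=F: remaining (Q,R,S,U) ∈ {(T,F,F,T); (T,T,F,T)} — 2.
  T=F, P=T: Q, S free; 3 ways for (R,U) × 2^2 = 12.
  T=F, P=F: forces U=T; Q, R, S free → 2^3 = 8.
Total: 0 + 2 + 12 + 8 = 22.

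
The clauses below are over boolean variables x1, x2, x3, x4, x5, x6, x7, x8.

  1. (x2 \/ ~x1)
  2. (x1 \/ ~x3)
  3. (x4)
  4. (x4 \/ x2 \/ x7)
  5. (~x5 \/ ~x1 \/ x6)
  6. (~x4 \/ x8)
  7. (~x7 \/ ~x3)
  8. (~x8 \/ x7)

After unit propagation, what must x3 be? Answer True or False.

(x4) is a unit clause: x4 = True.
(~x4 \/ x8): since x4 = True, the clause reduces to (x8). x8 = True.
(~x8 \/ x7) with x8 = True leaves only x7, so x7 = True.
(~x7 \/ ~x3): since x7 = True, the clause reduces to (~x3). x3 = False.

False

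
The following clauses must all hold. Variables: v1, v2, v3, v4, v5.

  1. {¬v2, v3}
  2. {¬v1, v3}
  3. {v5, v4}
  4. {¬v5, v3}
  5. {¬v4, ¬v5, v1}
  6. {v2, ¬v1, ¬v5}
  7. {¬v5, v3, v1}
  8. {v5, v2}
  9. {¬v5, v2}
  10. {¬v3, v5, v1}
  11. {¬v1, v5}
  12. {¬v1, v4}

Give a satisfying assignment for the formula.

Branch on v1: take v1 = True.
  then v3 is forced to True.
  then v5 is forced to True.
  then v2 is forced to True.
  then v4 is forced to True.
Check each clause:
  1. {¬v2, v3} — v3 is true.
  2. {v3, ¬v1} — v3 is true.
  3. {v4, v5} — v4 is true.
  4. {¬v5, v3} — v3 is true.
  5. {¬v4, v1, ¬v5} — v1 is true.
  6. {¬v5, v2, ¬v1} — v2 is true.
  7. {v1, v3, ¬v5} — v3 is true.
  8. {v2, v5} — v2 is true.
  9. {v2, ¬v5} — v2 is true.
  10. {v5, ¬v3, v1} — v1 is true.
  11. {¬v1, v5} — v5 is true.
  12. {¬v1, v4} — v4 is true.

v1 = True, v2 = True, v3 = True, v4 = True, v5 = True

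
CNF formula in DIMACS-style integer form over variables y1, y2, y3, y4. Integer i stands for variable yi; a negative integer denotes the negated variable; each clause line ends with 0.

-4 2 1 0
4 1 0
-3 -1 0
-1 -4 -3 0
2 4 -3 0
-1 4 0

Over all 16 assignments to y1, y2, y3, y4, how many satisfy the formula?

4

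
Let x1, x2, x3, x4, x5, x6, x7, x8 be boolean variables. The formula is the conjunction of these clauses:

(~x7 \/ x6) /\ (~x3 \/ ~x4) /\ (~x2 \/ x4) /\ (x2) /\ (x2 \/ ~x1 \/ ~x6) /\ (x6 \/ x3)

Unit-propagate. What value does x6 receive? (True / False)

True

Unit clause (x2) sets x2 = True.
In (x4 \/ ~x2), ~x2 is now false; x4 must hold, so x4 = True.
From (~x3 \/ ~x4) and x4 = True: x3 = False.
(x3 \/ x6): since x3 = False, the clause reduces to (x6). x6 = True.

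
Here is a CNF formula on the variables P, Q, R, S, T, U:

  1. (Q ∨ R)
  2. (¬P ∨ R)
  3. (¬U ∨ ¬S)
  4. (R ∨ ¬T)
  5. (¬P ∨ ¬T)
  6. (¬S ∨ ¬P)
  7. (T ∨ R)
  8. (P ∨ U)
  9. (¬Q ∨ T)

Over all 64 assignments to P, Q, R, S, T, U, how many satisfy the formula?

5

The models are:
  P=F Q=F R=T S=F T=F U=T
  P=F Q=F R=T S=F T=T U=T
  P=F Q=T R=T S=F T=T U=T
  P=T Q=F R=T S=F T=F U=F
  P=T Q=F R=T S=F T=F U=T
Count: 5.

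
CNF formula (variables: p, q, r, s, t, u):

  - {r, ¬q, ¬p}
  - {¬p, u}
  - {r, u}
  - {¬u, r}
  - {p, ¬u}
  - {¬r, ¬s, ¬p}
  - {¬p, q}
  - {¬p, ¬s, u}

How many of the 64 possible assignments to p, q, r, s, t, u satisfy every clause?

10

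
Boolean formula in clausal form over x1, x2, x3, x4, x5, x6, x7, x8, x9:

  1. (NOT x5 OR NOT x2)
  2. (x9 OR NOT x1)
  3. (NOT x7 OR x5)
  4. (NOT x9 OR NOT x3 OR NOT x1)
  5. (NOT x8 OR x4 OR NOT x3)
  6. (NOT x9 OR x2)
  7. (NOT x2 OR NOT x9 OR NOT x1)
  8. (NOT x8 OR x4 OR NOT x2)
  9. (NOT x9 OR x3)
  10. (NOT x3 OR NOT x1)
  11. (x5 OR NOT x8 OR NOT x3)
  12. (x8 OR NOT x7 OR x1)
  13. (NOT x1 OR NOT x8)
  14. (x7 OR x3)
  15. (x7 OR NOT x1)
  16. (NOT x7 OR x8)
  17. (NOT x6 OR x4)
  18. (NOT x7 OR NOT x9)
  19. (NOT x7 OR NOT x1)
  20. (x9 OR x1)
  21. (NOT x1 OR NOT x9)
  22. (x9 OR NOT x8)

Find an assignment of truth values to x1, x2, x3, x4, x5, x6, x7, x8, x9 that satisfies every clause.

x6 occurs only negated in the remaining clauses — set x6 = False.
Set x1 = False and propagate.
  then x9 is forced to True.
  then x2 is forced to True.
  then x5 is forced to False.
  then x7 is forced to False.
  then x3 is forced to True.
  then x8 is forced to False.
x4 is now unconstrained; take x4 = False.
Check each clause:
  1. (NOT x5 OR NOT x2) — NOT x5 is true.
  2. (x9 OR NOT x1) — x9 is true.
  3. (NOT x7 OR x5) — NOT x7 is true.
  4. (NOT x9 OR NOT x3 OR NOT x1) — NOT x1 is true.
  5. (NOT x3 OR x4 OR NOT x8) — NOT x8 is true.
  6. (NOT x9 OR x2) — x2 is true.
  7. (NOT x9 OR NOT x2 OR NOT x1) — NOT x1 is true.
  8. (NOT x8 OR NOT x2 OR x4) — NOT x8 is true.
  9. (NOT x9 OR x3) — x3 is true.
  10. (NOT x1 OR NOT x3) — NOT x1 is true.
  11. (NOT x8 OR NOT x3 OR x5) — NOT x8 is true.
  12. (x8 OR x1 OR NOT x7) — NOT x7 is true.
  13. (NOT x1 OR NOT x8) — NOT x8 is true.
  14. (x7 OR x3) — x3 is true.
  15. (x7 OR NOT x1) — NOT x1 is true.
  16. (NOT x7 OR x8) — NOT x7 is true.
  17. (x4 OR NOT x6) — NOT x6 is true.
  18. (NOT x9 OR NOT x7) — NOT x7 is true.
  19. (NOT x1 OR NOT x7) — NOT x7 is true.
  20. (x1 OR x9) — x9 is true.
  21. (NOT x9 OR NOT x1) — NOT x1 is true.
  22. (NOT x8 OR x9) — NOT x8 is true.

x1=False, x2=True, x3=True, x4=False, x5=False, x6=False, x7=False, x8=False, x9=True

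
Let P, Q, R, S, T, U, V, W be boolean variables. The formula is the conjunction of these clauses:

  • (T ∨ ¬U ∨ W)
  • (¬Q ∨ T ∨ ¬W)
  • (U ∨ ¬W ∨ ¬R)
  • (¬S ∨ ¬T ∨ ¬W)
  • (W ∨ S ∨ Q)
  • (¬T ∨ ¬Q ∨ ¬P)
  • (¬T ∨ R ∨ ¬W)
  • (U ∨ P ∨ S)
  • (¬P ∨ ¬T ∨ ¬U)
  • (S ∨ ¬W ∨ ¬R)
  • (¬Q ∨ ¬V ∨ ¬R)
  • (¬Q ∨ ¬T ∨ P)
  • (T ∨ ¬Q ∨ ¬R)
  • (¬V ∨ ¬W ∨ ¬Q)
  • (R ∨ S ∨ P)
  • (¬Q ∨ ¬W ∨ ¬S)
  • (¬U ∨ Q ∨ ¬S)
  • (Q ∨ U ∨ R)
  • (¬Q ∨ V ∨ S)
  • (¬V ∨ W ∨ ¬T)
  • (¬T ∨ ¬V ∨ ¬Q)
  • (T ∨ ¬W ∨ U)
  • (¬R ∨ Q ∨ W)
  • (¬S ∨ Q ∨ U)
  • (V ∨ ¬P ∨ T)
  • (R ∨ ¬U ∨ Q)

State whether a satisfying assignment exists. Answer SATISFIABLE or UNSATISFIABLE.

Branch on P: take P = False.
Set Q = True and propagate.
  then T is forced to False.
  then W is forced to False.
  then U is forced to False.
  then S is forced to True.
  then R is forced to False.
V is now unconstrained; take V = True.
Every clause has at least one true literal under this assignment.
So P=F, Q=T, R=F, S=T, T=F, U=F, V=T, W=F is a satisfying assignment.

SATISFIABLE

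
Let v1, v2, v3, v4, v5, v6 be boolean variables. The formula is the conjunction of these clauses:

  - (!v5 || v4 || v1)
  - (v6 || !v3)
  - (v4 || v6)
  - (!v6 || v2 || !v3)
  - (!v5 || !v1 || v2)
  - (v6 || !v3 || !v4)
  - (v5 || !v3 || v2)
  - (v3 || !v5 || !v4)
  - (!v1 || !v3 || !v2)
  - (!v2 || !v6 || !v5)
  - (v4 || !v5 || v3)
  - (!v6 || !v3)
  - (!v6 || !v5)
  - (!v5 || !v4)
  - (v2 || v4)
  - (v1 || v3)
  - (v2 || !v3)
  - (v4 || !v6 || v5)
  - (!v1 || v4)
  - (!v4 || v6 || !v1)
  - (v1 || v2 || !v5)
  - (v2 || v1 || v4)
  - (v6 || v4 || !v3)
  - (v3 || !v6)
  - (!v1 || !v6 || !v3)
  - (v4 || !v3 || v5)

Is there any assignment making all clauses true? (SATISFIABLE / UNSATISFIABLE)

UNSATISFIABLE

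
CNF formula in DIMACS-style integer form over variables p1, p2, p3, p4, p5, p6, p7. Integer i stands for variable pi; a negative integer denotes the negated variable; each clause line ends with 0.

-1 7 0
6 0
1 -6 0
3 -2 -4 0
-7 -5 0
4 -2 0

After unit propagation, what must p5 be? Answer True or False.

(p6) is a unit clause: p6 = True.
(p1 \/ ~p6): since p6 = True, the clause reduces to (p1). p1 = True.
(~p1 \/ p7): since p1 = True, the clause reduces to (p7). p7 = True.
In (~p7 \/ ~p5), ~p7 is now false; ~p5 must hold, so p5 = False.

False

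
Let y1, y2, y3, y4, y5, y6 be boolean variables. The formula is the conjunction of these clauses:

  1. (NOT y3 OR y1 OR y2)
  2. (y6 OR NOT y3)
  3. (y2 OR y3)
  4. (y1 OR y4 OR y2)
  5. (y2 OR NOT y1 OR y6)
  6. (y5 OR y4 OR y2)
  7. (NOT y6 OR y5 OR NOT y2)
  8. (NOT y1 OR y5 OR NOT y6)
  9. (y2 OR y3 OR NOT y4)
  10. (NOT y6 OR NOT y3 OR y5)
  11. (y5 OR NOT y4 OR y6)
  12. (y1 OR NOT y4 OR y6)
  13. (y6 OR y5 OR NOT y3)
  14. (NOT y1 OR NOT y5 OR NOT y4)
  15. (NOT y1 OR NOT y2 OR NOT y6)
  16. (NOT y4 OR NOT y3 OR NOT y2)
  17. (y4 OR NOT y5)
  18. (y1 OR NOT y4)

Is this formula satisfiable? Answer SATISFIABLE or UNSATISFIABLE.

Set y1 = False and propagate.
  then y4 is forced to False.
  then y2 is forced to True.
  then y5 is forced to False.
  then y6 is forced to False.
  then y3 is forced to False.
Every clause has at least one true literal under this assignment.
So y1=F, y2=T, y3=F, y4=F, y5=F, y6=F is a satisfying assignment.

SATISFIABLE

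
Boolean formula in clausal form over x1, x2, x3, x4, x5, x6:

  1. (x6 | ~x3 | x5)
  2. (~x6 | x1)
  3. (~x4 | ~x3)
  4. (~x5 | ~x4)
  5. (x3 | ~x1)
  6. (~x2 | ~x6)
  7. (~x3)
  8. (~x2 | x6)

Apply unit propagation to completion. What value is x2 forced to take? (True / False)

(~x3) is a unit clause: x3 = False.
(~x1 | x3) with x3 = False leaves only ~x1, so x1 = False.
In (x1 | ~x6), x1 is now false; ~x6 must hold, so x6 = False.
From (x6 | ~x2) and x6 = False: x2 = False.

False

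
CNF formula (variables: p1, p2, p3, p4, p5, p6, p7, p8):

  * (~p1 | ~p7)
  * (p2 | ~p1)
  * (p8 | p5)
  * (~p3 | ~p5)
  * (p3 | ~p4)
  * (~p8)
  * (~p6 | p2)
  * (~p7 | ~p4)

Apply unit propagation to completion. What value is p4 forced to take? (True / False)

False

Unit clause (~p8) sets p8 = False.
(p8 | p5): since p8 = False, the clause reduces to (p5). p5 = True.
In (~p3 | ~p5), ~p5 is now false; ~p3 must hold, so p3 = False.
(p3 | ~p4): since p3 = False, the clause reduces to (~p4). p4 = False.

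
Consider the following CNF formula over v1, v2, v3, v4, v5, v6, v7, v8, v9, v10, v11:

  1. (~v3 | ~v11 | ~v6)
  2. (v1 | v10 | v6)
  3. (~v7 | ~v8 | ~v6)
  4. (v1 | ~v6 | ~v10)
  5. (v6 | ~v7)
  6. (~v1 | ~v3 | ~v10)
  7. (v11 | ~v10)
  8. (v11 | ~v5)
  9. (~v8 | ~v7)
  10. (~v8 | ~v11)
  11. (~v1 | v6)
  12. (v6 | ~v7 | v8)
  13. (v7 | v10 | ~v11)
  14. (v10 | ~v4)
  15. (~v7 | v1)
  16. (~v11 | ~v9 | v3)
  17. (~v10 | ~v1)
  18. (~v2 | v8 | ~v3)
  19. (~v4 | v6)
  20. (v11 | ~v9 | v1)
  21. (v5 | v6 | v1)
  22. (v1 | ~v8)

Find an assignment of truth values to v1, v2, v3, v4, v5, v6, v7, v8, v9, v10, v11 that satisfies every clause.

v1=True  v2=False  v3=False  v4=False  v5=False  v6=True  v7=False  v8=True  v9=True  v10=False  v11=False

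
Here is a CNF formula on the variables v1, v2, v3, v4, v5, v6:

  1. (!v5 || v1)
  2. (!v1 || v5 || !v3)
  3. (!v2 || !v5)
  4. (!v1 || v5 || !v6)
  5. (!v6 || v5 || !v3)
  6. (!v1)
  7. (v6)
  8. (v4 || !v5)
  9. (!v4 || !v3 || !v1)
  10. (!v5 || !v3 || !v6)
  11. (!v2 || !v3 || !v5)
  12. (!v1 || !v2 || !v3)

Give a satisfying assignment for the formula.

v1=False, v2=False, v3=False, v4=True, v5=False, v6=True

(!v1) is a unit clause, so v1 = False.
The clause (!v5) is unit: v5 must be False.
The clause (v6) is unit: v6 must be True.
(!v3) is a unit clause, so v3 = False.
v2, v4 are now unconstrained; take v2 = False, v4 = True.
Every clause has at least one true literal under this assignment.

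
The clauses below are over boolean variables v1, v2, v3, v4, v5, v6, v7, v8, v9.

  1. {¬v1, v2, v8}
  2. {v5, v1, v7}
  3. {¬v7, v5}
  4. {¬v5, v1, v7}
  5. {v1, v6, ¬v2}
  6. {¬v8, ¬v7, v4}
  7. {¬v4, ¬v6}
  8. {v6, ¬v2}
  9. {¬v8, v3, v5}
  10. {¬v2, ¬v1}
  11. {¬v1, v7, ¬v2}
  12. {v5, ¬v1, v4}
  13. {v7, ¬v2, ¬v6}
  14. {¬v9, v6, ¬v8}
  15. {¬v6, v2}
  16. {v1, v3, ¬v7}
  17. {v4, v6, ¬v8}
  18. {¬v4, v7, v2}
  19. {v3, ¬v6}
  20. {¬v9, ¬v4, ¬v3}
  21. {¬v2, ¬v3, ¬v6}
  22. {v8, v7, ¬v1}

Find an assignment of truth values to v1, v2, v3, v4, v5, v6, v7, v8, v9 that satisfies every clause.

v1=False, v2=False, v3=True, v4=False, v5=True, v6=False, v7=True, v8=False, v9=False

Pure literal: v9 appears only negated; assign v9 = False.
Try v1 = False.
For the remaining variables, v2 = False, v3 = True, v4 = False, v5 = True, v6 = False, v7 = True, v8 = False works.
Every clause has at least one true literal under this assignment.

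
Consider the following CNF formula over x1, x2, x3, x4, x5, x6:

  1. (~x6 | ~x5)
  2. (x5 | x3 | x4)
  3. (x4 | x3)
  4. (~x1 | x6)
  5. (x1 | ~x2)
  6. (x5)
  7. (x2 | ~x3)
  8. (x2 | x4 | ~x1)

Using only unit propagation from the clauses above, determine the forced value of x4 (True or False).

(x5) stands alone — x5 = True.
(~x6 | ~x5): since x5 = True, the clause reduces to (~x6). x6 = False.
(~x1 | x6) with x6 = False leaves only ~x1, so x1 = False.
(~x2 | x1): since x1 = False, the clause reduces to (~x2). x2 = False.
In (~x3 | x2), x2 is now false; ~x3 must hold, so x3 = False.
(x4 | x3) with x3 = False leaves only x4, so x4 = True.

True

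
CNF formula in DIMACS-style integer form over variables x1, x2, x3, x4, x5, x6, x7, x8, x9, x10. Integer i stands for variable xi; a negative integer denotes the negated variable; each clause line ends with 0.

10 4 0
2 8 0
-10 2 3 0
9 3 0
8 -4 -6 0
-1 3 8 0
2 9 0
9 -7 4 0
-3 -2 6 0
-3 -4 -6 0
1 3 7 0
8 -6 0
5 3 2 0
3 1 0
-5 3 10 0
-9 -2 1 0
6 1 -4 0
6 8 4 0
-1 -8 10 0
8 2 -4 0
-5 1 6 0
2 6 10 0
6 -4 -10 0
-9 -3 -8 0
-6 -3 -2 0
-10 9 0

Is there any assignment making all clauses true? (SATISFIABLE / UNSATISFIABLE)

Try x1 = True.
The remaining clauses are satisfied by x2 = True, x3 = False, x4 = True, x5 = True, x6 = True, x7 = True, x8 = True, x9 = True, x10 = True.
Every clause has at least one true literal under this assignment.
So x1=True, x2=True, x3=False, x4=True, x5=True, x6=True, x7=True, x8=True, x9=True, x10=True is a satisfying assignment.

SATISFIABLE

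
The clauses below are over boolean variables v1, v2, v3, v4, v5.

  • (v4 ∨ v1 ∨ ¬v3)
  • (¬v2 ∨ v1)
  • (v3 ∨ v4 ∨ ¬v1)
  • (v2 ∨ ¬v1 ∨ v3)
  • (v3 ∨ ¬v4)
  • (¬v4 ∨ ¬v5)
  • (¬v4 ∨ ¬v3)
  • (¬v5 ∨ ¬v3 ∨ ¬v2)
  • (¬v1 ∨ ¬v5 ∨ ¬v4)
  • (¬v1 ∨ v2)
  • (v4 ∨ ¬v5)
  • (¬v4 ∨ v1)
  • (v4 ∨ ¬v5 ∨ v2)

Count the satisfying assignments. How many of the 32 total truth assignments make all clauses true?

2

Satisfying assignments:
  v1=0 v2=0 v3=0 v4=0 v5=0
  v1=1 v2=1 v3=1 v4=0 v5=0
Count: 2.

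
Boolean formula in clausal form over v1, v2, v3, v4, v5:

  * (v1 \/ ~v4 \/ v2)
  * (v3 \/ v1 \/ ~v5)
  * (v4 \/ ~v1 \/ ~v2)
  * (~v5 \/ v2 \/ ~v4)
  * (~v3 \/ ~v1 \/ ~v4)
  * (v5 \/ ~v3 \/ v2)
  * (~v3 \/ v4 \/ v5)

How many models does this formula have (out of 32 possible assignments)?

Case analysis on v4 and v1:
  v4=T, v1=T: remaining (v2,v3,v5) ∈ {(F,F,F); (T,F,F); (T,F,T)} — 3.
  v4=T, v1=F: remaining (v2,v3,v5) ∈ {(T,F,F); (T,T,F); (T,T,T)} — 3.
  v4=F, v1=T: remaining (v2,v3,v5) ∈ {(F,F,F); (F,F,T); (F,T,T)} — 3.
  v4=F, v1=F: remaining (v2,v3,v5) ∈ {(F,F,F); (F,T,T); (T,F,F); (T,T,T)} — 4.
Total: 3 + 3 + 3 + 4 = 13.

13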